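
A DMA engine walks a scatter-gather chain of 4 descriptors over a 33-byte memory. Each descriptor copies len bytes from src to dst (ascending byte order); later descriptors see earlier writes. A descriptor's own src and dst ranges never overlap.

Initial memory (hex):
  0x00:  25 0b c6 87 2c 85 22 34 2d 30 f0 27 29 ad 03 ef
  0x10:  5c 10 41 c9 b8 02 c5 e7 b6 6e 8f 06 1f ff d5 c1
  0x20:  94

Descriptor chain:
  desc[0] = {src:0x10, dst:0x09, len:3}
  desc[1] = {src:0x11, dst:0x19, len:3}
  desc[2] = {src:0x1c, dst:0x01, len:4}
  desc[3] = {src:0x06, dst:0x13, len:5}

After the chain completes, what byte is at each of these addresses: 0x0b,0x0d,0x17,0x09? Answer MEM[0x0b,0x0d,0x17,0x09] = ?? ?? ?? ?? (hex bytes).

MEM[0x0b,0x0d,0x17,0x09] = 41 ad 10 5c

D0: mem[0x09..0x0b] <- [5c 10 41]
D1: mem[0x19..0x1b] <- [10 41 c9]
D2: mem[0x01..0x04] <- [1f ff d5 c1]
D3: mem[0x13..0x17] <- [22 34 2d 5c 10]
query mem[0x0b]=0x41, mem[0x0d]=0xad, mem[0x17]=0x10, mem[0x09]=0x5c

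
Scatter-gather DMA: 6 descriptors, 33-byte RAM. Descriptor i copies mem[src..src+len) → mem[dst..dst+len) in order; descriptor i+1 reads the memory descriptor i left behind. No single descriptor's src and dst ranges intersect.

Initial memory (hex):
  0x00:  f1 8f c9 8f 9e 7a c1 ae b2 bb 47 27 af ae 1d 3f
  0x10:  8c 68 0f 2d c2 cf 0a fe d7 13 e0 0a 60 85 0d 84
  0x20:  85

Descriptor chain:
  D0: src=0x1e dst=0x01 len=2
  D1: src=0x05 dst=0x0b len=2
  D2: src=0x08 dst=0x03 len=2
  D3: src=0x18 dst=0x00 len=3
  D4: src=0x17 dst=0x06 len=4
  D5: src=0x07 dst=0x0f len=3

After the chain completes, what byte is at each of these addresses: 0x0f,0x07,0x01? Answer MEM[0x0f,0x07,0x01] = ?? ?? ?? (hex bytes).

D0: mem[0x01..0x02] <- [0d 84]
D1: mem[0x0b..0x0c] <- [7a c1]
D2: mem[0x03..0x04] <- [b2 bb]
D3: mem[0x00..0x02] <- [d7 13 e0]
D4: mem[0x06..0x09] <- [fe d7 13 e0]
D5: mem[0x0f..0x11] <- [d7 13 e0]
query mem[0x0f]=0xd7, mem[0x07]=0xd7, mem[0x01]=0x13

MEM[0x0f,0x07,0x01] = d7 d7 13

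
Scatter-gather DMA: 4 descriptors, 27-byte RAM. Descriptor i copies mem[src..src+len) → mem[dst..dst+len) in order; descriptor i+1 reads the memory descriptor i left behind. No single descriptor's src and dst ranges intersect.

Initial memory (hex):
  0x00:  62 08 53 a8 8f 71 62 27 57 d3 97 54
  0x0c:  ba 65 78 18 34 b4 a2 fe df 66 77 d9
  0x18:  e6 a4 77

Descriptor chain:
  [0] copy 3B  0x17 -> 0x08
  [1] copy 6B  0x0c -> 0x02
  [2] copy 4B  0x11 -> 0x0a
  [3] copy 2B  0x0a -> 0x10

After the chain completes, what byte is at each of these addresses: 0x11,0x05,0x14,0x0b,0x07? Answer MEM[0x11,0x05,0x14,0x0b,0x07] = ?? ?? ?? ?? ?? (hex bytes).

[0] 0x17->0x08 len=3 : d9 e6 a4
[1] 0x0c->0x02 len=6 : ba 65 78 18 34 b4
[2] 0x11->0x0a len=4 : b4 a2 fe df
[3] 0x0a->0x10 len=2 : b4 a2
query mem[0x11]=0xa2, mem[0x05]=0x18, mem[0x14]=0xdf, mem[0x0b]=0xa2, mem[0x07]=0xb4

MEM[0x11,0x05,0x14,0x0b,0x07] = a2 18 df a2 b4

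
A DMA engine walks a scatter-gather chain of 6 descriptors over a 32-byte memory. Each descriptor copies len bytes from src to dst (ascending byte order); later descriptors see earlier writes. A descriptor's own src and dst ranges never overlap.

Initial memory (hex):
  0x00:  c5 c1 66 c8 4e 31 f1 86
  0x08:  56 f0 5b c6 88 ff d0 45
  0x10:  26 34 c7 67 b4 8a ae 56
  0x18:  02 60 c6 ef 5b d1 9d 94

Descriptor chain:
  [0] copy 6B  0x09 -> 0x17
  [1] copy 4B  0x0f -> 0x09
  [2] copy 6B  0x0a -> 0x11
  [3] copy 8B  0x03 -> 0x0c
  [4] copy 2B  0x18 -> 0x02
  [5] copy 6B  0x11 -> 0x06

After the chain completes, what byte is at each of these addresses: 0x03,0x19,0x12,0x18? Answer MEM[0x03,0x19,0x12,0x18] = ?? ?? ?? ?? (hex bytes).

MEM[0x03,0x19,0x12,0x18] = c6 c6 45 5b

[0] 0x09->0x17 len=6 : f0 5b c6 88 ff d0
[1] 0x0f->0x09 len=4 : 45 26 34 c7
[2] 0x0a->0x11 len=6 : 26 34 c7 ff d0 45
[3] 0x03->0x0c len=8 : c8 4e 31 f1 86 56 45 26
[4] 0x18->0x02 len=2 : 5b c6
[5] 0x11->0x06 len=6 : 56 45 26 ff d0 45
query mem[0x03]=0xc6, mem[0x19]=0xc6, mem[0x12]=0x45, mem[0x18]=0x5b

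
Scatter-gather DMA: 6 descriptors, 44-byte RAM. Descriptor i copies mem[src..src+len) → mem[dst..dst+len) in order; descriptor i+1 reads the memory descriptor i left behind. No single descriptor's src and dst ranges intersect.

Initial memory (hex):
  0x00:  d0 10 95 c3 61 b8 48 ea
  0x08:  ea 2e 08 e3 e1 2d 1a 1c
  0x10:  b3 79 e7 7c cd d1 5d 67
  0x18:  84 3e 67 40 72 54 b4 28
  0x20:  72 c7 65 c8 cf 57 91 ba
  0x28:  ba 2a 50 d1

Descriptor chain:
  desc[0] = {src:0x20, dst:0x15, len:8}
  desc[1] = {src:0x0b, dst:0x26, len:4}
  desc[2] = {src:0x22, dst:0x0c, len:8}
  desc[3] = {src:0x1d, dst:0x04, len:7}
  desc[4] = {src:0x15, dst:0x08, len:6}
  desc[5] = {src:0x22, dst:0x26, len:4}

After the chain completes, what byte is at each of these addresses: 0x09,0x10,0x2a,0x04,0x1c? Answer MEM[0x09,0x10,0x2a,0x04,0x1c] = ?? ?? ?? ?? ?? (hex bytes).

  after D0: wrote 8B at 0x15 = 72c765c8cf5791ba
  after D1: wrote 4B at 0x26 = e3e12d1a
  after D2: wrote 8B at 0x0c = 65c8cf57e3e12d1a
  after D3: wrote 7B at 0x04 = 54b42872c765c8
  after D4: wrote 6B at 0x08 = 72c765c8cf57
  after D5: wrote 4B at 0x26 = 65c8cf57
query mem[0x09]=0xc7, mem[0x10]=0xe3, mem[0x2a]=0x50, mem[0x04]=0x54, mem[0x1c]=0xba

MEM[0x09,0x10,0x2a,0x04,0x1c] = c7 e3 50 54 ba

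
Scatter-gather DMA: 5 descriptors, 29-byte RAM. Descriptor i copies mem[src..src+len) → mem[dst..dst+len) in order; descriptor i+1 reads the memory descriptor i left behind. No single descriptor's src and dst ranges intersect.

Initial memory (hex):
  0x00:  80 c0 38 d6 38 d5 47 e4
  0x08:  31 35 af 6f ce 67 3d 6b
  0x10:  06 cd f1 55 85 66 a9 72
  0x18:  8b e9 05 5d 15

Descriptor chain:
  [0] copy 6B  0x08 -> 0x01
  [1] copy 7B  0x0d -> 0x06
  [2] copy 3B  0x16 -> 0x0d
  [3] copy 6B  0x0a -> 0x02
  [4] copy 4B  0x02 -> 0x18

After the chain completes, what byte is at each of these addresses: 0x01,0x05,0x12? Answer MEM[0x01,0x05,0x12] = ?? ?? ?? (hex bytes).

  after D0: wrote 6B at 0x01 = 3135af6fce67
  after D1: wrote 7B at 0x06 = 673d6b06cdf155
  after D2: wrote 3B at 0x0d = a9728b
  after D3: wrote 6B at 0x02 = cdf155a9728b
  after D4: wrote 4B at 0x18 = cdf155a9
query mem[0x01]=0x31, mem[0x05]=0xa9, mem[0x12]=0xf1

MEM[0x01,0x05,0x12] = 31 a9 f1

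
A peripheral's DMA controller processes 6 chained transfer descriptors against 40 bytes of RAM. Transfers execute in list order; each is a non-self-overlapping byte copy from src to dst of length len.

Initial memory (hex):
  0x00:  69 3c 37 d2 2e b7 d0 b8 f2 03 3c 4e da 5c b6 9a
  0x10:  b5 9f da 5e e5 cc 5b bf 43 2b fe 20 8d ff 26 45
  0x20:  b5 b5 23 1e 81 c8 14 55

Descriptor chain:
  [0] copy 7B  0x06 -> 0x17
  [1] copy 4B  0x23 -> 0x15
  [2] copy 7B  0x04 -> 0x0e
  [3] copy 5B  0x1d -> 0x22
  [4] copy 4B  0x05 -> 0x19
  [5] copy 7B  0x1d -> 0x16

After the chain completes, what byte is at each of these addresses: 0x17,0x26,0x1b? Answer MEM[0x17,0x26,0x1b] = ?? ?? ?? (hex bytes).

  after D0: wrote 7B at 0x17 = d0b8f2033c4eda
  after D1: wrote 4B at 0x15 = 1e81c814
  after D2: wrote 7B at 0x0e = 2eb7d0b8f2033c
  after D3: wrote 5B at 0x22 = da2645b5b5
  after D4: wrote 4B at 0x19 = b7d0b8f2
  after D5: wrote 7B at 0x16 = da2645b5b5da26
query mem[0x17]=0x26, mem[0x26]=0xb5, mem[0x1b]=0xda

MEM[0x17,0x26,0x1b] = 26 b5 da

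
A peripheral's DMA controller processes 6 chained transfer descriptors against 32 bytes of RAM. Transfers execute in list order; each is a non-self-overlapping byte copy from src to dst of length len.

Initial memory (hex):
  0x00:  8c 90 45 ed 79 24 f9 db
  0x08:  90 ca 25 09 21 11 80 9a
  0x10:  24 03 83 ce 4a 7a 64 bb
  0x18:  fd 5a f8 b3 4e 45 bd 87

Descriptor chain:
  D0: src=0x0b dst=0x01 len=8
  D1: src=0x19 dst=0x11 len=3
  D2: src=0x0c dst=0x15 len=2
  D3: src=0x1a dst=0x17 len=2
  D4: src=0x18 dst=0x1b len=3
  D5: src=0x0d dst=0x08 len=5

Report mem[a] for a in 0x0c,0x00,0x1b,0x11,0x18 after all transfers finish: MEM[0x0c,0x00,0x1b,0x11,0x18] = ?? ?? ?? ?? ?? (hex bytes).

MEM[0x0c,0x00,0x1b,0x11,0x18] = 5a 8c b3 5a b3

D0: mem[0x01..0x08] <- [09 21 11 80 9a 24 03 83]
D1: mem[0x11..0x13] <- [5a f8 b3]
D2: mem[0x15..0x16] <- [21 11]
D3: mem[0x17..0x18] <- [f8 b3]
D4: mem[0x1b..0x1d] <- [b3 5a f8]
D5: mem[0x08..0x0c] <- [11 80 9a 24 5a]
query mem[0x0c]=0x5a, mem[0x00]=0x8c, mem[0x1b]=0xb3, mem[0x11]=0x5a, mem[0x18]=0xb3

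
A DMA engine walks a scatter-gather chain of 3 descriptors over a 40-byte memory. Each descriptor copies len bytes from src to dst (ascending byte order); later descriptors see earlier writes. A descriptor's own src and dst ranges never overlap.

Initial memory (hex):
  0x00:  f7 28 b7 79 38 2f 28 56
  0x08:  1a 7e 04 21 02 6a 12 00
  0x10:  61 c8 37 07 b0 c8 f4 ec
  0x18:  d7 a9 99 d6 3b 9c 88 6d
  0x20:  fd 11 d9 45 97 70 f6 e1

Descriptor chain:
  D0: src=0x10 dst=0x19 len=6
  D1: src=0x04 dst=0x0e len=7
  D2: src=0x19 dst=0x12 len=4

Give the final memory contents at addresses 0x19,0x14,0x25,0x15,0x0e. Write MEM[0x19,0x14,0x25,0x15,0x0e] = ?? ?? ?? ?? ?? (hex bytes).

D0: mem[0x19..0x1e] <- [61 c8 37 07 b0 c8]
D1: mem[0x0e..0x14] <- [38 2f 28 56 1a 7e 04]
D2: mem[0x12..0x15] <- [61 c8 37 07]
query mem[0x19]=0x61, mem[0x14]=0x37, mem[0x25]=0x70, mem[0x15]=0x07, mem[0x0e]=0x38

MEM[0x19,0x14,0x25,0x15,0x0e] = 61 37 70 07 38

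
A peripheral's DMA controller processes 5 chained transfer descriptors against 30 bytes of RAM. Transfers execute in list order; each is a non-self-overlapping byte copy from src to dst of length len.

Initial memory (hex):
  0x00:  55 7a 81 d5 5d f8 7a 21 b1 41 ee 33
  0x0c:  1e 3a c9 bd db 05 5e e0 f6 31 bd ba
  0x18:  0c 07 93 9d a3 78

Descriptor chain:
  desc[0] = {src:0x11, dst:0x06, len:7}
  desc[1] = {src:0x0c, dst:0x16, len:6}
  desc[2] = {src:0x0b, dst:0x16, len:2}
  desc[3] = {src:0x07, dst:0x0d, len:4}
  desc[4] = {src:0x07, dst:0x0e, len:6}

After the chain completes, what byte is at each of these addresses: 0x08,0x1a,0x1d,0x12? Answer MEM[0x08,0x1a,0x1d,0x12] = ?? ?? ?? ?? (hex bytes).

[0] 0x11->0x06 len=7 : 05 5e e0 f6 31 bd ba
[1] 0x0c->0x16 len=6 : ba 3a c9 bd db 05
[2] 0x0b->0x16 len=2 : bd ba
[3] 0x07->0x0d len=4 : 5e e0 f6 31
[4] 0x07->0x0e len=6 : 5e e0 f6 31 bd ba
query mem[0x08]=0xe0, mem[0x1a]=0xdb, mem[0x1d]=0x78, mem[0x12]=0xbd

MEM[0x08,0x1a,0x1d,0x12] = e0 db 78 bd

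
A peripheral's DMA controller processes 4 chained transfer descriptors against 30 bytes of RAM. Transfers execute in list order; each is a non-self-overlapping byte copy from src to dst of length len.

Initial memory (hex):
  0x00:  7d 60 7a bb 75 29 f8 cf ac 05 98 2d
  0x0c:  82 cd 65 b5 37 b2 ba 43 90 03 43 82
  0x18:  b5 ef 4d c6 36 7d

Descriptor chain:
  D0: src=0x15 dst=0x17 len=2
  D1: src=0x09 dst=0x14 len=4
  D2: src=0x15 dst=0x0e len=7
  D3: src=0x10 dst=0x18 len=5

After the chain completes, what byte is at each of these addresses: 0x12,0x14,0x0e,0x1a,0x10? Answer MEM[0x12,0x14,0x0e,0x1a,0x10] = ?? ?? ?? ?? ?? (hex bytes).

MEM[0x12,0x14,0x0e,0x1a,0x10] = ef c6 98 ef 82

#0 dst[0x17+2] := {0x03,0x43}
#1 dst[0x14+4] := {0x05,0x98,0x2d,0x82}
#2 dst[0x0e+7] := {0x98,0x2d,0x82,0x43,0xef,0x4d,0xc6}
#3 dst[0x18+5] := {0x82,0x43,0xef,0x4d,0xc6}
query mem[0x12]=0xef, mem[0x14]=0xc6, mem[0x0e]=0x98, mem[0x1a]=0xef, mem[0x10]=0x82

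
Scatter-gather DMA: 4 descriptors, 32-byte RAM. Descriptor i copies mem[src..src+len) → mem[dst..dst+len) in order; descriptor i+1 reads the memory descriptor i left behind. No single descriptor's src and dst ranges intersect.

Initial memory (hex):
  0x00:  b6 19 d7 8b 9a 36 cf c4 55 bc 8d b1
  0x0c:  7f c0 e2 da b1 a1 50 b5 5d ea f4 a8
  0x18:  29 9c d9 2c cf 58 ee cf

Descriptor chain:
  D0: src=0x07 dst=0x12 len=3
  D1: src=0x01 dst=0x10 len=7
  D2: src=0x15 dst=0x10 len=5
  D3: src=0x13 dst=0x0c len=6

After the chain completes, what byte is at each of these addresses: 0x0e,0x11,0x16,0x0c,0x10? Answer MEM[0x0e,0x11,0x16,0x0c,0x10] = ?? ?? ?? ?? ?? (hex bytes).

#0 dst[0x12+3] := {0xc4,0x55,0xbc}
#1 dst[0x10+7] := {0x19,0xd7,0x8b,0x9a,0x36,0xcf,0xc4}
#2 dst[0x10+5] := {0xcf,0xc4,0xa8,0x29,0x9c}
#3 dst[0x0c+6] := {0x29,0x9c,0xcf,0xc4,0xa8,0x29}
query mem[0x0e]=0xcf, mem[0x11]=0x29, mem[0x16]=0xc4, mem[0x0c]=0x29, mem[0x10]=0xa8

MEM[0x0e,0x11,0x16,0x0c,0x10] = cf 29 c4 29 a8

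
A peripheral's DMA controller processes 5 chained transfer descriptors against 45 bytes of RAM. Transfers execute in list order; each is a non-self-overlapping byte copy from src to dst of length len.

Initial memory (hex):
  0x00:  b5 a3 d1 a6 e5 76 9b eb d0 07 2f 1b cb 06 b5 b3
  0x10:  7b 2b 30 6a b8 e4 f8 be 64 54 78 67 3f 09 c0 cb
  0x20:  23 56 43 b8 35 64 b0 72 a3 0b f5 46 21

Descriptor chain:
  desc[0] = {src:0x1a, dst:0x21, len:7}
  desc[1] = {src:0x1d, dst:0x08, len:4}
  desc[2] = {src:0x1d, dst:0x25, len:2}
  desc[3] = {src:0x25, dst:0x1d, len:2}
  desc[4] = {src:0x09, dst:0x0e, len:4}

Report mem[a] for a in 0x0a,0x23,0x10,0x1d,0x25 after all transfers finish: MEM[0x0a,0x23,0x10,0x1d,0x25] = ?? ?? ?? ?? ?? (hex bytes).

D0: mem[0x21..0x27] <- [78 67 3f 09 c0 cb 23]
D1: mem[0x08..0x0b] <- [09 c0 cb 23]
D2: mem[0x25..0x26] <- [09 c0]
D3: mem[0x1d..0x1e] <- [09 c0]
D4: mem[0x0e..0x11] <- [c0 cb 23 cb]
query mem[0x0a]=0xcb, mem[0x23]=0x3f, mem[0x10]=0x23, mem[0x1d]=0x09, mem[0x25]=0x09

MEM[0x0a,0x23,0x10,0x1d,0x25] = cb 3f 23 09 09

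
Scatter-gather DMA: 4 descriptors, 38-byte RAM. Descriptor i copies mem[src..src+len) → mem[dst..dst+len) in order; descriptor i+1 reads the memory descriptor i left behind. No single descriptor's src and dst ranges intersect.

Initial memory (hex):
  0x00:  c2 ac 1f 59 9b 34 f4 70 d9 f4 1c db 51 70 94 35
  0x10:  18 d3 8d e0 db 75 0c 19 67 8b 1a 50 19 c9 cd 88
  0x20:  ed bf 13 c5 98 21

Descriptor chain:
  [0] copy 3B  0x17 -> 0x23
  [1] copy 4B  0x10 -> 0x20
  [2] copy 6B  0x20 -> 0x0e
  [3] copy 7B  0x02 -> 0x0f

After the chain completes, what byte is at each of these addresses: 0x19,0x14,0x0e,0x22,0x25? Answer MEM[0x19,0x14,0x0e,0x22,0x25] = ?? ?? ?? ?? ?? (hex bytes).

  after D0: wrote 3B at 0x23 = 19678b
  after D1: wrote 4B at 0x20 = 18d38de0
  after D2: wrote 6B at 0x0e = 18d38de0678b
  after D3: wrote 7B at 0x0f = 1f599b34f470d9
query mem[0x19]=0x8b, mem[0x14]=0x70, mem[0x0e]=0x18, mem[0x22]=0x8d, mem[0x25]=0x8b

MEM[0x19,0x14,0x0e,0x22,0x25] = 8b 70 18 8d 8b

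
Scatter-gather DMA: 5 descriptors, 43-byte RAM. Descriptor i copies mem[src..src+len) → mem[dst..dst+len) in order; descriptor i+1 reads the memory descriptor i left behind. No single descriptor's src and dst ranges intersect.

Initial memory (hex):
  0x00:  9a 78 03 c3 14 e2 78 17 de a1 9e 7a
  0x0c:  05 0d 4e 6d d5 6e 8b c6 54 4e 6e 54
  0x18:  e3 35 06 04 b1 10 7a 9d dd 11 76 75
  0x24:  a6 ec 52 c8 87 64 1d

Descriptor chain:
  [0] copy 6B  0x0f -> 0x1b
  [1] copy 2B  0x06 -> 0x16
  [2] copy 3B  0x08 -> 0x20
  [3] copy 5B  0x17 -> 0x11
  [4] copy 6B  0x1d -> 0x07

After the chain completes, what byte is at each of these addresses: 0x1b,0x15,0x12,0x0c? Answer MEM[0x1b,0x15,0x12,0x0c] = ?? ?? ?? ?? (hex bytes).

MEM[0x1b,0x15,0x12,0x0c] = 6d 6d e3 9e

D0: mem[0x1b..0x20] <- [6d d5 6e 8b c6 54]
D1: mem[0x16..0x17] <- [78 17]
D2: mem[0x20..0x22] <- [de a1 9e]
D3: mem[0x11..0x15] <- [17 e3 35 06 6d]
D4: mem[0x07..0x0c] <- [6e 8b c6 de a1 9e]
query mem[0x1b]=0x6d, mem[0x15]=0x6d, mem[0x12]=0xe3, mem[0x0c]=0x9e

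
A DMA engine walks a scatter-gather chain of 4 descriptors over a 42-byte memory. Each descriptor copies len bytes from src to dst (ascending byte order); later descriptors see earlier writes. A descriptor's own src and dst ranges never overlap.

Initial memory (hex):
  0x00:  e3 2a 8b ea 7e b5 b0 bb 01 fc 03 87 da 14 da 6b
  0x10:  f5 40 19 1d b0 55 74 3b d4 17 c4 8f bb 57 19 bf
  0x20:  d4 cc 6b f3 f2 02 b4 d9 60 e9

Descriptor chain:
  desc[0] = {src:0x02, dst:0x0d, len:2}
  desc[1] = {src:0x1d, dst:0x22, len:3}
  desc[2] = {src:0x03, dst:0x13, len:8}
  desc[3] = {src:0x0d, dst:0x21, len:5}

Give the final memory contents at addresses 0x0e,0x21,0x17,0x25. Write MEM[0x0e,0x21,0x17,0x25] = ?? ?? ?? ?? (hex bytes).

#0 dst[0x0d+2] := {0x8b,0xea}
#1 dst[0x22+3] := {0x57,0x19,0xbf}
#2 dst[0x13+8] := {0xea,0x7e,0xb5,0xb0,0xbb,0x01,0xfc,0x03}
#3 dst[0x21+5] := {0x8b,0xea,0x6b,0xf5,0x40}
query mem[0x0e]=0xea, mem[0x21]=0x8b, mem[0x17]=0xbb, mem[0x25]=0x40

MEM[0x0e,0x21,0x17,0x25] = ea 8b bb 40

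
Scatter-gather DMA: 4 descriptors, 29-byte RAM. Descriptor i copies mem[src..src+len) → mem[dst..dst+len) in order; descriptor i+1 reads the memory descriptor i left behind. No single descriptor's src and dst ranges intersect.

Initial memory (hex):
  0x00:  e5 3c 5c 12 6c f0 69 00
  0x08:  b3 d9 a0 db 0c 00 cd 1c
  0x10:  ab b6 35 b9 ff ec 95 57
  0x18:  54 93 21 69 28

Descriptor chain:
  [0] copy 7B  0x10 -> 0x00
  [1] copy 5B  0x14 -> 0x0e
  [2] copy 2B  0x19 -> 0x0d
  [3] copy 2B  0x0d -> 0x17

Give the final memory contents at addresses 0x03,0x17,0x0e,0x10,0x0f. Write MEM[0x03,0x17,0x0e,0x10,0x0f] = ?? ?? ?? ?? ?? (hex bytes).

MEM[0x03,0x17,0x0e,0x10,0x0f] = b9 93 21 95 ec

[0] 0x10->0x00 len=7 : ab b6 35 b9 ff ec 95
[1] 0x14->0x0e len=5 : ff ec 95 57 54
[2] 0x19->0x0d len=2 : 93 21
[3] 0x0d->0x17 len=2 : 93 21
query mem[0x03]=0xb9, mem[0x17]=0x93, mem[0x0e]=0x21, mem[0x10]=0x95, mem[0x0f]=0xec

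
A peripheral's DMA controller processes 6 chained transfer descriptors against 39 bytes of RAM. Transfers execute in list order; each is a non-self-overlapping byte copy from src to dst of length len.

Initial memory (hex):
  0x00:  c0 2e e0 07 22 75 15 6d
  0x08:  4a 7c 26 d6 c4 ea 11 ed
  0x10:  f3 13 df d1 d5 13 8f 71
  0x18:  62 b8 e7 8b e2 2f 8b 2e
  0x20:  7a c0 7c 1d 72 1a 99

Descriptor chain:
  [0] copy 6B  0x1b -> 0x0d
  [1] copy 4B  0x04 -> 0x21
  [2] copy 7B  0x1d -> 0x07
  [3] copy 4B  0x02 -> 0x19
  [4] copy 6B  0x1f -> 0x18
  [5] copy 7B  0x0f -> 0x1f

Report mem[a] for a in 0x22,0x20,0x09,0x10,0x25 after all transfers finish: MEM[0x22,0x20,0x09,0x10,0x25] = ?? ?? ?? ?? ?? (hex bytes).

  after D0: wrote 6B at 0x0d = 8be22f8b2e7a
  after D1: wrote 4B at 0x21 = 2275156d
  after D2: wrote 7B at 0x07 = 2f8b2e7a227515
  after D3: wrote 4B at 0x19 = e0072275
  after D4: wrote 6B at 0x18 = 2e7a2275156d
  after D5: wrote 7B at 0x1f = 2f8b2e7ad1d513
query mem[0x22]=0x7a, mem[0x20]=0x8b, mem[0x09]=0x2e, mem[0x10]=0x8b, mem[0x25]=0x13

MEM[0x22,0x20,0x09,0x10,0x25] = 7a 8b 2e 8b 13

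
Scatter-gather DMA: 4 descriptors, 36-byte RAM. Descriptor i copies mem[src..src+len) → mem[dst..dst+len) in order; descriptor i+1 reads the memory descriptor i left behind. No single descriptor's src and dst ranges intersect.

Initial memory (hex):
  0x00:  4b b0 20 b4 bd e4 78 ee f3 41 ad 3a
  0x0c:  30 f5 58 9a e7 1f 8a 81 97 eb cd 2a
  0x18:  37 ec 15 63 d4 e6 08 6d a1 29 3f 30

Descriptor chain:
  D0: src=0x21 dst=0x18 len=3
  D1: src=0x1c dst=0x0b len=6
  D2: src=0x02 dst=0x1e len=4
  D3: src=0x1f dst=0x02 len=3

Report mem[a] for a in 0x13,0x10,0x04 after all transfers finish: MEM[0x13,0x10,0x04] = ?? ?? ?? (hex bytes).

MEM[0x13,0x10,0x04] = 81 29 e4

D0: mem[0x18..0x1a] <- [29 3f 30]
D1: mem[0x0b..0x10] <- [d4 e6 08 6d a1 29]
D2: mem[0x1e..0x21] <- [20 b4 bd e4]
D3: mem[0x02..0x04] <- [b4 bd e4]
query mem[0x13]=0x81, mem[0x10]=0x29, mem[0x04]=0xe4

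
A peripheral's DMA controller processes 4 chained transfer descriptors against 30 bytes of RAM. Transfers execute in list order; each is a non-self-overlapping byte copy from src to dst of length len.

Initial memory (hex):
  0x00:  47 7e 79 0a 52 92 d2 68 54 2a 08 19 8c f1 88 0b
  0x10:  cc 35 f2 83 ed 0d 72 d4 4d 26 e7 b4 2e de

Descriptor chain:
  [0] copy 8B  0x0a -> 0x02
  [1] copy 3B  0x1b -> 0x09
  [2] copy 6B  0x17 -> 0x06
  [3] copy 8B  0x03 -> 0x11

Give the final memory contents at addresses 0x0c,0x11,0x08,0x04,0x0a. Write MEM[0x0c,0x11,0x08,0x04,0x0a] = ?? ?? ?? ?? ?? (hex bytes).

MEM[0x0c,0x11,0x08,0x04,0x0a] = 8c 19 26 8c b4

[0] 0x0a->0x02 len=8 : 08 19 8c f1 88 0b cc 35
[1] 0x1b->0x09 len=3 : b4 2e de
[2] 0x17->0x06 len=6 : d4 4d 26 e7 b4 2e
[3] 0x03->0x11 len=8 : 19 8c f1 d4 4d 26 e7 b4
query mem[0x0c]=0x8c, mem[0x11]=0x19, mem[0x08]=0x26, mem[0x04]=0x8c, mem[0x0a]=0xb4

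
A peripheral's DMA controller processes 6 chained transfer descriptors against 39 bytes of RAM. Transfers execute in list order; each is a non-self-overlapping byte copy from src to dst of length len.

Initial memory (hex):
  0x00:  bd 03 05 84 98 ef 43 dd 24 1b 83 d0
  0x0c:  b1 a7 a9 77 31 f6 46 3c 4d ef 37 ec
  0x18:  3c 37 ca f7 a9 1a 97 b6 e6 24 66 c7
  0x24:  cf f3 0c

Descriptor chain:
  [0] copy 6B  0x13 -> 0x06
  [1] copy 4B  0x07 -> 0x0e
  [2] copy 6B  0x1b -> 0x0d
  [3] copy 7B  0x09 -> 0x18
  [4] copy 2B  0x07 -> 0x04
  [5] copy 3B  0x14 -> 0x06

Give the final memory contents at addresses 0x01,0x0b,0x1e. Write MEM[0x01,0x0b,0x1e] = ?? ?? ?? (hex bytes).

MEM[0x01,0x0b,0x1e] = 03 3c 1a

  after D0: wrote 6B at 0x06 = 3c4def37ec3c
  after D1: wrote 4B at 0x0e = 4def37ec
  after D2: wrote 6B at 0x0d = f7a91a97b6e6
  after D3: wrote 7B at 0x18 = 37ec3cb1f7a91a
  after D4: wrote 2B at 0x04 = 4def
  after D5: wrote 3B at 0x06 = 4def37
query mem[0x01]=0x03, mem[0x0b]=0x3c, mem[0x1e]=0x1a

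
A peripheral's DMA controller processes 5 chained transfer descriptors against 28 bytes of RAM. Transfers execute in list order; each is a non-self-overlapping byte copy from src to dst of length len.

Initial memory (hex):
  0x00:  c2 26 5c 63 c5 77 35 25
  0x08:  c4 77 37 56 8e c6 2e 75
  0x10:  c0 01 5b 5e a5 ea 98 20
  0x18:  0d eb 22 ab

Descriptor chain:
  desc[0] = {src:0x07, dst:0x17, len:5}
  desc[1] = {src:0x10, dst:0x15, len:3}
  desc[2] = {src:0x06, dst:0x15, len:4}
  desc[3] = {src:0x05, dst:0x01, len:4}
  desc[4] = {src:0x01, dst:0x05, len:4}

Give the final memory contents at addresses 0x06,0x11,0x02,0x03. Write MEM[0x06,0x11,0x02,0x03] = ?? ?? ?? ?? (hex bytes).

#0 dst[0x17+5] := {0x25,0xc4,0x77,0x37,0x56}
#1 dst[0x15+3] := {0xc0,0x01,0x5b}
#2 dst[0x15+4] := {0x35,0x25,0xc4,0x77}
#3 dst[0x01+4] := {0x77,0x35,0x25,0xc4}
#4 dst[0x05+4] := {0x77,0x35,0x25,0xc4}
query mem[0x06]=0x35, mem[0x11]=0x01, mem[0x02]=0x35, mem[0x03]=0x25

MEM[0x06,0x11,0x02,0x03] = 35 01 35 25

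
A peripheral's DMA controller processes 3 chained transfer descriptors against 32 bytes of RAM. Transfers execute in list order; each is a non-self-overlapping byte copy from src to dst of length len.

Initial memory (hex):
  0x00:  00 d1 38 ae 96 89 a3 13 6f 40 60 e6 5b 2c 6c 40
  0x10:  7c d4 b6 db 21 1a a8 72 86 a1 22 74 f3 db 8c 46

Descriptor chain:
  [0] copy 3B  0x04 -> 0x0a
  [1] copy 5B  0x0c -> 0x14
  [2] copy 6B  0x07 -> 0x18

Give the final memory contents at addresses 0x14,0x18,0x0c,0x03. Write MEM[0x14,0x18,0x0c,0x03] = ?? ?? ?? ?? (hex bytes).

MEM[0x14,0x18,0x0c,0x03] = a3 13 a3 ae

D0: mem[0x0a..0x0c] <- [96 89 a3]
D1: mem[0x14..0x18] <- [a3 2c 6c 40 7c]
D2: mem[0x18..0x1d] <- [13 6f 40 96 89 a3]
query mem[0x14]=0xa3, mem[0x18]=0x13, mem[0x0c]=0xa3, mem[0x03]=0xae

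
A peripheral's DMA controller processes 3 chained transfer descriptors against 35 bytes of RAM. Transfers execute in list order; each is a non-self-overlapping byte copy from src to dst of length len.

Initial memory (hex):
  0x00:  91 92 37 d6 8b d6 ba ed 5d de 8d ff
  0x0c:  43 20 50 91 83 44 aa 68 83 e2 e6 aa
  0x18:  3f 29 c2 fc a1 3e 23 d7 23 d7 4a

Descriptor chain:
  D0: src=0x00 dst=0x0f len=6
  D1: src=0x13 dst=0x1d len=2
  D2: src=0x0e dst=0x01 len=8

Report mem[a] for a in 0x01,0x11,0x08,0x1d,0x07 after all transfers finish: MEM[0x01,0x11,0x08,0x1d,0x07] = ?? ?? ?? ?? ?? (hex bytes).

  after D0: wrote 6B at 0x0f = 919237d68bd6
  after D1: wrote 2B at 0x1d = 8bd6
  after D2: wrote 8B at 0x01 = 50919237d68bd6e2
query mem[0x01]=0x50, mem[0x11]=0x37, mem[0x08]=0xe2, mem[0x1d]=0x8b, mem[0x07]=0xd6

MEM[0x01,0x11,0x08,0x1d,0x07] = 50 37 e2 8b d6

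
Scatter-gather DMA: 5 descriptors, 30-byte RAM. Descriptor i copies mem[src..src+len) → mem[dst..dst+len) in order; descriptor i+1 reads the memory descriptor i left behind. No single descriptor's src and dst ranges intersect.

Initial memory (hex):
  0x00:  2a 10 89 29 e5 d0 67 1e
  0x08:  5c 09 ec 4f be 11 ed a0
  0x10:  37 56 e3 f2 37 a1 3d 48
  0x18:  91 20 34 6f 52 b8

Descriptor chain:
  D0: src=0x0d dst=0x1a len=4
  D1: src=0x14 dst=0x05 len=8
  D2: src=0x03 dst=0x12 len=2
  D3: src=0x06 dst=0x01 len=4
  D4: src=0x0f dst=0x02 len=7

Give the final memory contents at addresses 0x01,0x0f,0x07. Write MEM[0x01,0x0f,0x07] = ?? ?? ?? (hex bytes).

MEM[0x01,0x0f,0x07] = a1 a0 37

  after D0: wrote 4B at 0x1a = 11eda037
  after D1: wrote 8B at 0x05 = 37a13d48912011ed
  after D2: wrote 2B at 0x12 = 29e5
  after D3: wrote 4B at 0x01 = a13d4891
  after D4: wrote 7B at 0x02 = a0375629e537a1
query mem[0x01]=0xa1, mem[0x0f]=0xa0, mem[0x07]=0x37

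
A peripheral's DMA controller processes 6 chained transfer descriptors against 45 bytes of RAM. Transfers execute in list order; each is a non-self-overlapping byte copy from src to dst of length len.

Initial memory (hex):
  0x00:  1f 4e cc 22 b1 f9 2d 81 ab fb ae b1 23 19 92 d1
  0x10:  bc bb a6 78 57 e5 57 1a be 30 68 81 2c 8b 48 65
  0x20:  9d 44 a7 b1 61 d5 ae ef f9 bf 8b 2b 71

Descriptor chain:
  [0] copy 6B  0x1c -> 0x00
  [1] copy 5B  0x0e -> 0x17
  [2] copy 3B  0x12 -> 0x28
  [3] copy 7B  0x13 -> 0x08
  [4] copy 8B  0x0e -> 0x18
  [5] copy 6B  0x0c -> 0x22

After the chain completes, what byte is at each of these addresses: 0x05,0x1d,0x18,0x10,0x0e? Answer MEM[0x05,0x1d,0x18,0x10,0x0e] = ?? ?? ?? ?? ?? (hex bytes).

MEM[0x05,0x1d,0x18,0x10,0x0e] = 44 78 bc bc bc

  after D0: wrote 6B at 0x00 = 2c8b48659d44
  after D1: wrote 5B at 0x17 = 92d1bcbba6
  after D2: wrote 3B at 0x28 = a67857
  after D3: wrote 7B at 0x08 = 7857e55792d1bc
  after D4: wrote 8B at 0x18 = bcd1bcbba67857e5
  after D5: wrote 6B at 0x22 = 92d1bcd1bcbb
query mem[0x05]=0x44, mem[0x1d]=0x78, mem[0x18]=0xbc, mem[0x10]=0xbc, mem[0x0e]=0xbc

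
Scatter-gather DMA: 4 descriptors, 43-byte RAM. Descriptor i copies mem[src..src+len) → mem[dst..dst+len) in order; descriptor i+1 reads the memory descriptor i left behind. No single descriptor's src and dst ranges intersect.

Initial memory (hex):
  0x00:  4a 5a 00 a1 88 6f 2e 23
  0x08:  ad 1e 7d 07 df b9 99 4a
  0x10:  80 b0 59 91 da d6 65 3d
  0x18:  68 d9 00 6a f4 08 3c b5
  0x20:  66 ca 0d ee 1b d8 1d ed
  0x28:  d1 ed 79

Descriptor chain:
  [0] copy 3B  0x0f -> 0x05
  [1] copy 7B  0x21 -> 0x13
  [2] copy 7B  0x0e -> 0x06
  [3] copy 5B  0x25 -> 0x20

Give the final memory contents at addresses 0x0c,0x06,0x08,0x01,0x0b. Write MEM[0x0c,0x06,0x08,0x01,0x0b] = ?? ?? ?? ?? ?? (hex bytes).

#0 dst[0x05+3] := {0x4a,0x80,0xb0}
#1 dst[0x13+7] := {0xca,0x0d,0xee,0x1b,0xd8,0x1d,0xed}
#2 dst[0x06+7] := {0x99,0x4a,0x80,0xb0,0x59,0xca,0x0d}
#3 dst[0x20+5] := {0xd8,0x1d,0xed,0xd1,0xed}
query mem[0x0c]=0x0d, mem[0x06]=0x99, mem[0x08]=0x80, mem[0x01]=0x5a, mem[0x0b]=0xca

MEM[0x0c,0x06,0x08,0x01,0x0b] = 0d 99 80 5a ca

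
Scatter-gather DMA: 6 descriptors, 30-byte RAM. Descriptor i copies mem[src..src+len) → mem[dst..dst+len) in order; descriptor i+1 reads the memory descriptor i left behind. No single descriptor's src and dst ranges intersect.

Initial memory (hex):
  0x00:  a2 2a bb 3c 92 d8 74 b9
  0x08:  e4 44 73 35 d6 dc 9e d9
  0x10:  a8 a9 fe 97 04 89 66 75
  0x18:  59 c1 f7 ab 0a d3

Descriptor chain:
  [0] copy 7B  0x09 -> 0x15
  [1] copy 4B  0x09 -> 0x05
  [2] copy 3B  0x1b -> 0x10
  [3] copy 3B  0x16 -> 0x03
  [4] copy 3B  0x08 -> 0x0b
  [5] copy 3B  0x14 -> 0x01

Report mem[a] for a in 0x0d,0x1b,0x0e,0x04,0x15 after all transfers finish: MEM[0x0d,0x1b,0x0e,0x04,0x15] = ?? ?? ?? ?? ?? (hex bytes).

MEM[0x0d,0x1b,0x0e,0x04,0x15] = 73 d9 9e 35 44

#0 dst[0x15+7] := {0x44,0x73,0x35,0xd6,0xdc,0x9e,0xd9}
#1 dst[0x05+4] := {0x44,0x73,0x35,0xd6}
#2 dst[0x10+3] := {0xd9,0x0a,0xd3}
#3 dst[0x03+3] := {0x73,0x35,0xd6}
#4 dst[0x0b+3] := {0xd6,0x44,0x73}
#5 dst[0x01+3] := {0x04,0x44,0x73}
query mem[0x0d]=0x73, mem[0x1b]=0xd9, mem[0x0e]=0x9e, mem[0x04]=0x35, mem[0x15]=0x44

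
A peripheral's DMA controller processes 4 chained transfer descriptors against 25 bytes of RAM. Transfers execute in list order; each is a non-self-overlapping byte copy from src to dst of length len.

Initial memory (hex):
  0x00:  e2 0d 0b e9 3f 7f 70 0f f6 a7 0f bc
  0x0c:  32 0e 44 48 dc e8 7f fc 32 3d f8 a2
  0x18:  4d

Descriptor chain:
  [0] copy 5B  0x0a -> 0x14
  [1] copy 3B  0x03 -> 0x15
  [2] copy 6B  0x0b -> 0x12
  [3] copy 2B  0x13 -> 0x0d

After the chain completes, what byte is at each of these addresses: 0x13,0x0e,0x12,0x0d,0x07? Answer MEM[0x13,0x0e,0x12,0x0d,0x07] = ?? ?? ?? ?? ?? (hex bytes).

D0: mem[0x14..0x18] <- [0f bc 32 0e 44]
D1: mem[0x15..0x17] <- [e9 3f 7f]
D2: mem[0x12..0x17] <- [bc 32 0e 44 48 dc]
D3: mem[0x0d..0x0e] <- [32 0e]
query mem[0x13]=0x32, mem[0x0e]=0x0e, mem[0x12]=0xbc, mem[0x0d]=0x32, mem[0x07]=0x0f

MEM[0x13,0x0e,0x12,0x0d,0x07] = 32 0e bc 32 0f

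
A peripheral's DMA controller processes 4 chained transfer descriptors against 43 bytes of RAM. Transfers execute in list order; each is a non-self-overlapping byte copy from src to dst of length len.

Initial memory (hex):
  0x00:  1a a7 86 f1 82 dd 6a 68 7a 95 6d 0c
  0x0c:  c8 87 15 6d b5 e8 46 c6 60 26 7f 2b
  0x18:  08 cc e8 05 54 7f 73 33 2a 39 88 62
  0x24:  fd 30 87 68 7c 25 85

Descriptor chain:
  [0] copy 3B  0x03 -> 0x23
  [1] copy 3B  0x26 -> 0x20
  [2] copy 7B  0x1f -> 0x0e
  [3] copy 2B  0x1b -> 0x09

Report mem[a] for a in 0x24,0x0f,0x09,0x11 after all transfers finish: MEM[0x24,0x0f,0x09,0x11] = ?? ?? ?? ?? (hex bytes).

MEM[0x24,0x0f,0x09,0x11] = 82 87 05 7c

D0: mem[0x23..0x25] <- [f1 82 dd]
D1: mem[0x20..0x22] <- [87 68 7c]
D2: mem[0x0e..0x14] <- [33 87 68 7c f1 82 dd]
D3: mem[0x09..0x0a] <- [05 54]
query mem[0x24]=0x82, mem[0x0f]=0x87, mem[0x09]=0x05, mem[0x11]=0x7c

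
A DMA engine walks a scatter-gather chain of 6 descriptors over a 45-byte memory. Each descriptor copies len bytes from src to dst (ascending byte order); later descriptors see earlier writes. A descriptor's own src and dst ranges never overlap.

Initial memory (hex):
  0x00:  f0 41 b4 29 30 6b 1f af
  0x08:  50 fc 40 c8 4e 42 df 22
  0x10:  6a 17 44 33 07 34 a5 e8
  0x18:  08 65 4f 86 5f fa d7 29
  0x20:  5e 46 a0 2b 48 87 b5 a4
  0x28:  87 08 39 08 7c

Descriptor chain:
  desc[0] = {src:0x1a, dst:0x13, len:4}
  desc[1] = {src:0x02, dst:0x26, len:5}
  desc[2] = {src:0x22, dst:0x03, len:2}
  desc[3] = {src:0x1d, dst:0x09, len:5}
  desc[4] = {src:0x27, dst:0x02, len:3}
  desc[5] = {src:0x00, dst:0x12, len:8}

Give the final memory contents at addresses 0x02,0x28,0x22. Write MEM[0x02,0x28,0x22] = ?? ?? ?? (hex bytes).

MEM[0x02,0x28,0x22] = 29 30 a0

D0: mem[0x13..0x16] <- [4f 86 5f fa]
D1: mem[0x26..0x2a] <- [b4 29 30 6b 1f]
D2: mem[0x03..0x04] <- [a0 2b]
D3: mem[0x09..0x0d] <- [fa d7 29 5e 46]
D4: mem[0x02..0x04] <- [29 30 6b]
D5: mem[0x12..0x19] <- [f0 41 29 30 6b 6b 1f af]
query mem[0x02]=0x29, mem[0x28]=0x30, mem[0x22]=0xa0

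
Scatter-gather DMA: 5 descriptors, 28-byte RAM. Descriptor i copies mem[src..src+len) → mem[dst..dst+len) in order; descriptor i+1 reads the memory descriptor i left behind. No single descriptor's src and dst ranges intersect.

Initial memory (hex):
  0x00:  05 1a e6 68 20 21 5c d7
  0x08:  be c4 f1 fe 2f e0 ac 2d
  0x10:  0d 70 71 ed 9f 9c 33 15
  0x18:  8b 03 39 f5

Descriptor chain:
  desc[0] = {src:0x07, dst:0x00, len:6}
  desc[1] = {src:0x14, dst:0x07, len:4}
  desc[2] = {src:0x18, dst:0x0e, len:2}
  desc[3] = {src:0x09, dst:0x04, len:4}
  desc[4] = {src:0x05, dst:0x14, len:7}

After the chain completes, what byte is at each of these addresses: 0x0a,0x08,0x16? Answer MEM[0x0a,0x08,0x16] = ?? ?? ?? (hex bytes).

MEM[0x0a,0x08,0x16] = 15 9c 2f

[0] 0x07->0x00 len=6 : d7 be c4 f1 fe 2f
[1] 0x14->0x07 len=4 : 9f 9c 33 15
[2] 0x18->0x0e len=2 : 8b 03
[3] 0x09->0x04 len=4 : 33 15 fe 2f
[4] 0x05->0x14 len=7 : 15 fe 2f 9c 33 15 fe
query mem[0x0a]=0x15, mem[0x08]=0x9c, mem[0x16]=0x2f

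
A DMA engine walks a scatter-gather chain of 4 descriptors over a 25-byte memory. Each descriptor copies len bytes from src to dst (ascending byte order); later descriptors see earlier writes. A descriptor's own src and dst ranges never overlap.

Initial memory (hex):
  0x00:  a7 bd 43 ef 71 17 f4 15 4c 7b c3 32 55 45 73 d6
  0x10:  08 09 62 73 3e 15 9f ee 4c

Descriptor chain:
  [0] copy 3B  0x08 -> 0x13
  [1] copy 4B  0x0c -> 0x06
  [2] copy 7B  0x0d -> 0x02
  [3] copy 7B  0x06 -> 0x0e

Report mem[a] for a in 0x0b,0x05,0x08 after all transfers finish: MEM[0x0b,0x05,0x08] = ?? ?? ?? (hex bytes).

MEM[0x0b,0x05,0x08] = 32 08 4c

[0] 0x08->0x13 len=3 : 4c 7b c3
[1] 0x0c->0x06 len=4 : 55 45 73 d6
[2] 0x0d->0x02 len=7 : 45 73 d6 08 09 62 4c
[3] 0x06->0x0e len=7 : 09 62 4c d6 c3 32 55
query mem[0x0b]=0x32, mem[0x05]=0x08, mem[0x08]=0x4c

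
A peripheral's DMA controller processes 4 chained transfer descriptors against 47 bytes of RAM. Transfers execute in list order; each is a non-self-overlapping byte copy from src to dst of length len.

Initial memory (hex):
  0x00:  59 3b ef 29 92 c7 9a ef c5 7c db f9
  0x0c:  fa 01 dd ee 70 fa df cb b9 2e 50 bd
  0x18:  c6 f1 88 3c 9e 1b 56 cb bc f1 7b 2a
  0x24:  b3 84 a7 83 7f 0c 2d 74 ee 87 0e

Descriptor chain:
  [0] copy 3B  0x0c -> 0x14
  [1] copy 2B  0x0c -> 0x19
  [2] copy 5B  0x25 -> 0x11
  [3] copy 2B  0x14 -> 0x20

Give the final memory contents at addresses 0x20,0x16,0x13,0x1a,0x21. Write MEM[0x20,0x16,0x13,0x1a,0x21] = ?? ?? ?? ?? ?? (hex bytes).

[0] 0x0c->0x14 len=3 : fa 01 dd
[1] 0x0c->0x19 len=2 : fa 01
[2] 0x25->0x11 len=5 : 84 a7 83 7f 0c
[3] 0x14->0x20 len=2 : 7f 0c
query mem[0x20]=0x7f, mem[0x16]=0xdd, mem[0x13]=0x83, mem[0x1a]=0x01, mem[0x21]=0x0c

MEM[0x20,0x16,0x13,0x1a,0x21] = 7f dd 83 01 0c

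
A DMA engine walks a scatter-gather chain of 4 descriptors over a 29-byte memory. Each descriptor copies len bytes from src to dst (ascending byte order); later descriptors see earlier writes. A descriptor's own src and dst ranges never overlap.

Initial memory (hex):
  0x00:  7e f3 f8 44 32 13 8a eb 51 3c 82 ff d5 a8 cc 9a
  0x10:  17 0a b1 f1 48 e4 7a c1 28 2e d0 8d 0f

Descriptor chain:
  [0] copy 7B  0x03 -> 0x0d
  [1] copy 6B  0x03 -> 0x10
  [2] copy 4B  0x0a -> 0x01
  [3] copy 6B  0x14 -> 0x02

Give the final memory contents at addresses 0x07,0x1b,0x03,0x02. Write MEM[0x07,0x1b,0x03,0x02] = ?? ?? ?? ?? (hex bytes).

  after D0: wrote 7B at 0x0d = 4432138aeb513c
  after D1: wrote 6B at 0x10 = 4432138aeb51
  after D2: wrote 4B at 0x01 = 82ffd544
  after D3: wrote 6B at 0x02 = eb517ac1282e
query mem[0x07]=0x2e, mem[0x1b]=0x8d, mem[0x03]=0x51, mem[0x02]=0xeb

MEM[0x07,0x1b,0x03,0x02] = 2e 8d 51 eb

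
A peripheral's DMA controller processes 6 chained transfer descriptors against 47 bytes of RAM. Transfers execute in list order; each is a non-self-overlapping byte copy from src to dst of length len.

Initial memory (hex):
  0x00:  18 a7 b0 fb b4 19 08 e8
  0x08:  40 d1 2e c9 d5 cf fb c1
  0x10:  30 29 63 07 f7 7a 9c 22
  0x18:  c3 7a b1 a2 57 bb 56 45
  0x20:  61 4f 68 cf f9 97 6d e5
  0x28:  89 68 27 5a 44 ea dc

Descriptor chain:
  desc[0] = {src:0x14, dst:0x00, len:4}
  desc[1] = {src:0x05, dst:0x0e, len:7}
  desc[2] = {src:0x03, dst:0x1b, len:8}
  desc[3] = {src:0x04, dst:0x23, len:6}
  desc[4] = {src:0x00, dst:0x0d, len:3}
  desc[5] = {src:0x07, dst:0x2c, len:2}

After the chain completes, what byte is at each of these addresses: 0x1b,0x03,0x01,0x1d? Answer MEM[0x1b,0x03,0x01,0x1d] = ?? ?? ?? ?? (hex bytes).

  after D0: wrote 4B at 0x00 = f77a9c22
  after D1: wrote 7B at 0x0e = 1908e840d12ec9
  after D2: wrote 8B at 0x1b = 22b41908e840d12e
  after D3: wrote 6B at 0x23 = b41908e840d1
  after D4: wrote 3B at 0x0d = f77a9c
  after D5: wrote 2B at 0x2c = e840
query mem[0x1b]=0x22, mem[0x03]=0x22, mem[0x01]=0x7a, mem[0x1d]=0x19

MEM[0x1b,0x03,0x01,0x1d] = 22 22 7a 19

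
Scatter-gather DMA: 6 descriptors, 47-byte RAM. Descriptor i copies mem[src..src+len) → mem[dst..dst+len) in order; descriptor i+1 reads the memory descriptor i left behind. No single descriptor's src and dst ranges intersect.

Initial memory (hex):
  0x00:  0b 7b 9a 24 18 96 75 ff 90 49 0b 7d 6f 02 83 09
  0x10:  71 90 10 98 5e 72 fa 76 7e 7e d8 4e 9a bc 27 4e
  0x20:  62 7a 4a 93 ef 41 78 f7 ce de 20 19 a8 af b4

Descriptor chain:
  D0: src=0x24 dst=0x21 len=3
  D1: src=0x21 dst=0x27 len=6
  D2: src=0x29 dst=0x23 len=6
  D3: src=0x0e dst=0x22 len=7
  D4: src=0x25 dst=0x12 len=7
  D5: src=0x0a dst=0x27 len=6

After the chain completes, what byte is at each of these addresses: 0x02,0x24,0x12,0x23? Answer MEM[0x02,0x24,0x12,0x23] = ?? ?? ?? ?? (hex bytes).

MEM[0x02,0x24,0x12,0x23] = 9a 71 90 09

D0: mem[0x21..0x23] <- [ef 41 78]
D1: mem[0x27..0x2c] <- [ef 41 78 ef 41 78]
D2: mem[0x23..0x28] <- [78 ef 41 78 af b4]
D3: mem[0x22..0x28] <- [83 09 71 90 10 98 5e]
D4: mem[0x12..0x18] <- [90 10 98 5e 78 ef 41]
D5: mem[0x27..0x2c] <- [0b 7d 6f 02 83 09]
query mem[0x02]=0x9a, mem[0x24]=0x71, mem[0x12]=0x90, mem[0x23]=0x09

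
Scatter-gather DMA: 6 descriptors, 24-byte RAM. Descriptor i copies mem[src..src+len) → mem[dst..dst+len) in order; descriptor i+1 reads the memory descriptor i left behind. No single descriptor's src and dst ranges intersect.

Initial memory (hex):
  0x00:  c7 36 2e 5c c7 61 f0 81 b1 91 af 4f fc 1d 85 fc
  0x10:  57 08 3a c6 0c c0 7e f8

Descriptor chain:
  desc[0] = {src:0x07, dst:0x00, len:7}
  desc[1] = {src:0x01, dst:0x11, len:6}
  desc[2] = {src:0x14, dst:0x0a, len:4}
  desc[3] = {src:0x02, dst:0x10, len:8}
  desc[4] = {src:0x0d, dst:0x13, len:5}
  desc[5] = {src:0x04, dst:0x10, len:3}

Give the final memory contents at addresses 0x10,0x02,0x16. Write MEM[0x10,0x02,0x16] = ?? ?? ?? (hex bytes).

MEM[0x10,0x02,0x16] = 4f 91 91

#0 dst[0x00+7] := {0x81,0xb1,0x91,0xaf,0x4f,0xfc,0x1d}
#1 dst[0x11+6] := {0xb1,0x91,0xaf,0x4f,0xfc,0x1d}
#2 dst[0x0a+4] := {0x4f,0xfc,0x1d,0xf8}
#3 dst[0x10+8] := {0x91,0xaf,0x4f,0xfc,0x1d,0x81,0xb1,0x91}
#4 dst[0x13+5] := {0xf8,0x85,0xfc,0x91,0xaf}
#5 dst[0x10+3] := {0x4f,0xfc,0x1d}
query mem[0x10]=0x4f, mem[0x02]=0x91, mem[0x16]=0x91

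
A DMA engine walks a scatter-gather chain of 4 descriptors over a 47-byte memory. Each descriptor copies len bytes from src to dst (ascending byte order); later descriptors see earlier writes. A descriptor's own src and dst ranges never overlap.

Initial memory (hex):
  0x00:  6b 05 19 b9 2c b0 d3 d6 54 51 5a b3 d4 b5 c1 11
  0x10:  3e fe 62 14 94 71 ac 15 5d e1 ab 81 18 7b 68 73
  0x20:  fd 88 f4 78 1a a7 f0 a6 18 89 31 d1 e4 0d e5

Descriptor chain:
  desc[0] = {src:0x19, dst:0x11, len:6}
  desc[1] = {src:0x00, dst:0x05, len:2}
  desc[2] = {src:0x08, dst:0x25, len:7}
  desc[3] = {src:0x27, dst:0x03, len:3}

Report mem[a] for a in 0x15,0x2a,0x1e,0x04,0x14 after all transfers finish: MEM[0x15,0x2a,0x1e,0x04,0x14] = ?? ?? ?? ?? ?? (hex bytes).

[0] 0x19->0x11 len=6 : e1 ab 81 18 7b 68
[1] 0x00->0x05 len=2 : 6b 05
[2] 0x08->0x25 len=7 : 54 51 5a b3 d4 b5 c1
[3] 0x27->0x03 len=3 : 5a b3 d4
query mem[0x15]=0x7b, mem[0x2a]=0xb5, mem[0x1e]=0x68, mem[0x04]=0xb3, mem[0x14]=0x18

MEM[0x15,0x2a,0x1e,0x04,0x14] = 7b b5 68 b3 18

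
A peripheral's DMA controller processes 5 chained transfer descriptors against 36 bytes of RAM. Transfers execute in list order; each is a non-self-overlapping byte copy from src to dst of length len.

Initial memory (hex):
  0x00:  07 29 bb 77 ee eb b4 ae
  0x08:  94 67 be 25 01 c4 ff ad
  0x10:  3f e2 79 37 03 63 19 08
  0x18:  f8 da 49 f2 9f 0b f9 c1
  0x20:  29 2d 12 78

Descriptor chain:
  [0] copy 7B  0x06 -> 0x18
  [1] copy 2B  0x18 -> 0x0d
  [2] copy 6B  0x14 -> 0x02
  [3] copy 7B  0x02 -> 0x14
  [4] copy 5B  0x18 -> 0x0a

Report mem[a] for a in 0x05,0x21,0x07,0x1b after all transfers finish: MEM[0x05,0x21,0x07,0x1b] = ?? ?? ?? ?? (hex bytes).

MEM[0x05,0x21,0x07,0x1b] = 08 2d ae 67

D0: mem[0x18..0x1e] <- [b4 ae 94 67 be 25 01]
D1: mem[0x0d..0x0e] <- [b4 ae]
D2: mem[0x02..0x07] <- [03 63 19 08 b4 ae]
D3: mem[0x14..0x1a] <- [03 63 19 08 b4 ae 94]
D4: mem[0x0a..0x0e] <- [b4 ae 94 67 be]
query mem[0x05]=0x08, mem[0x21]=0x2d, mem[0x07]=0xae, mem[0x1b]=0x67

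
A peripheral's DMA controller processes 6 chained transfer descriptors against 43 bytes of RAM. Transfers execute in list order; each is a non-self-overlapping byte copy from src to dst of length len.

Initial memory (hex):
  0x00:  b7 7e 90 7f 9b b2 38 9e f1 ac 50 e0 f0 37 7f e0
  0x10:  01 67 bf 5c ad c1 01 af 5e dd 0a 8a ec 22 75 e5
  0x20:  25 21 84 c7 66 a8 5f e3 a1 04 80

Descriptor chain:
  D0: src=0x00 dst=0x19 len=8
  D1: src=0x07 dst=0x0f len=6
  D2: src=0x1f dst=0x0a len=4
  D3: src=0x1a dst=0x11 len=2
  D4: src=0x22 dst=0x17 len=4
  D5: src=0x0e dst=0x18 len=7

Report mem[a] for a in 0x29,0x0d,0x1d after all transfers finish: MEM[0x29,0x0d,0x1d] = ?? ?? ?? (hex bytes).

MEM[0x29,0x0d,0x1d] = 04 84 e0

[0] 0x00->0x19 len=8 : b7 7e 90 7f 9b b2 38 9e
[1] 0x07->0x0f len=6 : 9e f1 ac 50 e0 f0
[2] 0x1f->0x0a len=4 : 38 9e 21 84
[3] 0x1a->0x11 len=2 : 7e 90
[4] 0x22->0x17 len=4 : 84 c7 66 a8
[5] 0x0e->0x18 len=7 : 7f 9e f1 7e 90 e0 f0
query mem[0x29]=0x04, mem[0x0d]=0x84, mem[0x1d]=0xe0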